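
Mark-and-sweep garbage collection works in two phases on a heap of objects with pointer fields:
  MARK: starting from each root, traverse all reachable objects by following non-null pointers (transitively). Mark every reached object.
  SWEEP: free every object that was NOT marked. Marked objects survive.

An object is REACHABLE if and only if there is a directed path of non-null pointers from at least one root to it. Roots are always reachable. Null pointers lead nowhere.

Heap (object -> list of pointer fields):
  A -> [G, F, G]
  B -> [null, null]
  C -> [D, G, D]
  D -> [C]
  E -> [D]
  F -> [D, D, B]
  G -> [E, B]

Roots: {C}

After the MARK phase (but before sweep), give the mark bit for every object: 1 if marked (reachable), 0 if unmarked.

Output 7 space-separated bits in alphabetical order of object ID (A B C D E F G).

Roots: C
Mark C: refs=D G D, marked=C
Mark D: refs=C, marked=C D
Mark G: refs=E B, marked=C D G
Mark E: refs=D, marked=C D E G
Mark B: refs=null null, marked=B C D E G
Unmarked (collected): A F

Answer: 0 1 1 1 1 0 1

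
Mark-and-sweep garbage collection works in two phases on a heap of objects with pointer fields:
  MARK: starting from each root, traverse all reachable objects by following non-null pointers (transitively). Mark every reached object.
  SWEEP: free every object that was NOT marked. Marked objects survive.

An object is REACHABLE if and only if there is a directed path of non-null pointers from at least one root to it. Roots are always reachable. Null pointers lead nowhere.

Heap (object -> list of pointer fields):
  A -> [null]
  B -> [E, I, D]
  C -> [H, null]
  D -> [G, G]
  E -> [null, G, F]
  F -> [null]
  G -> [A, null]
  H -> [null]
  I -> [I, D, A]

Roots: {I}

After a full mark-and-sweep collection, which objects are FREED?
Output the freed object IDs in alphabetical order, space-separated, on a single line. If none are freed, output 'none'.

Roots: I
Mark I: refs=I D A, marked=I
Mark D: refs=G G, marked=D I
Mark A: refs=null, marked=A D I
Mark G: refs=A null, marked=A D G I
Unmarked (collected): B C E F H

Answer: B C E F H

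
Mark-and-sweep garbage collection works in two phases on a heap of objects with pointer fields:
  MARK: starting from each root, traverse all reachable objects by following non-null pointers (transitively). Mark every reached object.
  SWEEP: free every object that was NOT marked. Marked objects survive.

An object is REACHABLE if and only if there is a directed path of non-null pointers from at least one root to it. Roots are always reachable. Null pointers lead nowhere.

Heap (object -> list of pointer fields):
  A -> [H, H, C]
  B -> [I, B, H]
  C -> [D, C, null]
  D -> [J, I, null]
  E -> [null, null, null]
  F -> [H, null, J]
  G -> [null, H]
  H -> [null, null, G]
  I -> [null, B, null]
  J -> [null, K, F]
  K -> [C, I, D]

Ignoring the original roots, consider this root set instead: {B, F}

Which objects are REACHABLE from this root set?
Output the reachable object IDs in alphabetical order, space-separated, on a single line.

Roots: B F
Mark B: refs=I B H, marked=B
Mark F: refs=H null J, marked=B F
Mark I: refs=null B null, marked=B F I
Mark H: refs=null null G, marked=B F H I
Mark J: refs=null K F, marked=B F H I J
Mark G: refs=null H, marked=B F G H I J
Mark K: refs=C I D, marked=B F G H I J K
Mark C: refs=D C null, marked=B C F G H I J K
Mark D: refs=J I null, marked=B C D F G H I J K
Unmarked (collected): A E

Answer: B C D F G H I J K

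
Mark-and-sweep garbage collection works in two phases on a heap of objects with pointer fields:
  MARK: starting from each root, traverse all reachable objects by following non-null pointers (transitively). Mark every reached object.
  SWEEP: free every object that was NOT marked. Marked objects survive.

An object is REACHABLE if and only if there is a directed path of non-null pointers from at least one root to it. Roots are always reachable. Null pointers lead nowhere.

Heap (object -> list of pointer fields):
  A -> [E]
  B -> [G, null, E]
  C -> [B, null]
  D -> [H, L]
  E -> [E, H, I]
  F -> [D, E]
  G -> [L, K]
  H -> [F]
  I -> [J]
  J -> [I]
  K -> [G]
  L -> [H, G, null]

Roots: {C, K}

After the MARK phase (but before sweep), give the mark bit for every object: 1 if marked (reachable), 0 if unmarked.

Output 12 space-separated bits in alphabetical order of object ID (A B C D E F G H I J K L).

Roots: C K
Mark C: refs=B null, marked=C
Mark K: refs=G, marked=C K
Mark B: refs=G null E, marked=B C K
Mark G: refs=L K, marked=B C G K
Mark E: refs=E H I, marked=B C E G K
Mark L: refs=H G null, marked=B C E G K L
Mark H: refs=F, marked=B C E G H K L
Mark I: refs=J, marked=B C E G H I K L
Mark F: refs=D E, marked=B C E F G H I K L
Mark J: refs=I, marked=B C E F G H I J K L
Mark D: refs=H L, marked=B C D E F G H I J K L
Unmarked (collected): A

Answer: 0 1 1 1 1 1 1 1 1 1 1 1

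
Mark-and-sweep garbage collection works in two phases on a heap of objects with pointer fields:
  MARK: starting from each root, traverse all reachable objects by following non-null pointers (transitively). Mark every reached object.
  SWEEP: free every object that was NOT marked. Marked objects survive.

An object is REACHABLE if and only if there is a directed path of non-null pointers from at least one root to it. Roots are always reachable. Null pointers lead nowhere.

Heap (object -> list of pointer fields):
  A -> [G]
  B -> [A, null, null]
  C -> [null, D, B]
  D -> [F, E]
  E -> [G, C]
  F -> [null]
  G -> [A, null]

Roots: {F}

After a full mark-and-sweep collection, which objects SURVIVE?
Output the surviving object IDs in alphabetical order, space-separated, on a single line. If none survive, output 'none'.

Roots: F
Mark F: refs=null, marked=F
Unmarked (collected): A B C D E G

Answer: F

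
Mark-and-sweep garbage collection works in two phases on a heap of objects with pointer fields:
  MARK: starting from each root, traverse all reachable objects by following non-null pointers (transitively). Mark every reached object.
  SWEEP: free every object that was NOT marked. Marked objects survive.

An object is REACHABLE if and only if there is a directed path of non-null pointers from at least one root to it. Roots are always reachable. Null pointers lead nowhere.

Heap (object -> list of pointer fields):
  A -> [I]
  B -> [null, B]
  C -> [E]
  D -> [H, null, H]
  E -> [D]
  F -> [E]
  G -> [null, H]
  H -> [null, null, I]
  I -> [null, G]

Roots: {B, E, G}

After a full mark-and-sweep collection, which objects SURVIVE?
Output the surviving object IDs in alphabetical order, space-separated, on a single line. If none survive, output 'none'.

Answer: B D E G H I

Derivation:
Roots: B E G
Mark B: refs=null B, marked=B
Mark E: refs=D, marked=B E
Mark G: refs=null H, marked=B E G
Mark D: refs=H null H, marked=B D E G
Mark H: refs=null null I, marked=B D E G H
Mark I: refs=null G, marked=B D E G H I
Unmarked (collected): A C F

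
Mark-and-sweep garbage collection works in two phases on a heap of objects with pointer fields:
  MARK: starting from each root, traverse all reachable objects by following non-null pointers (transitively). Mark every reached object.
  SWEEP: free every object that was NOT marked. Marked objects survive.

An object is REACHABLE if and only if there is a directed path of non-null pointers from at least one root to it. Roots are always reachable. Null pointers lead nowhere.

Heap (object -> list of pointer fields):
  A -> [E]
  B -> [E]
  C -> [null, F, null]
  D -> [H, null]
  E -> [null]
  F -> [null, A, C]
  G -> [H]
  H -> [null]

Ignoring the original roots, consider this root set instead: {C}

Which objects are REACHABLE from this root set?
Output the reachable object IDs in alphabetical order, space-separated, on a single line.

Answer: A C E F

Derivation:
Roots: C
Mark C: refs=null F null, marked=C
Mark F: refs=null A C, marked=C F
Mark A: refs=E, marked=A C F
Mark E: refs=null, marked=A C E F
Unmarked (collected): B D G H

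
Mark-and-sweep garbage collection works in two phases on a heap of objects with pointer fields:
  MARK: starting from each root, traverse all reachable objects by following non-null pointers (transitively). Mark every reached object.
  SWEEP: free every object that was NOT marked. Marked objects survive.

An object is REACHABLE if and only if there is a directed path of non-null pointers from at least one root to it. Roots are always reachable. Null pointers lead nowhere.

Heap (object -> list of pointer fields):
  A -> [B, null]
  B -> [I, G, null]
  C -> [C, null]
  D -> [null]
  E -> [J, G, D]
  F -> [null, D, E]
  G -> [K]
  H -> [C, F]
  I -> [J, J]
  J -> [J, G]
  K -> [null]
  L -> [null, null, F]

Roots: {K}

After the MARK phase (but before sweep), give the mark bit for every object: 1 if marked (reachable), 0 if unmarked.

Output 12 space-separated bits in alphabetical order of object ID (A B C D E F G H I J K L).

Answer: 0 0 0 0 0 0 0 0 0 0 1 0

Derivation:
Roots: K
Mark K: refs=null, marked=K
Unmarked (collected): A B C D E F G H I J L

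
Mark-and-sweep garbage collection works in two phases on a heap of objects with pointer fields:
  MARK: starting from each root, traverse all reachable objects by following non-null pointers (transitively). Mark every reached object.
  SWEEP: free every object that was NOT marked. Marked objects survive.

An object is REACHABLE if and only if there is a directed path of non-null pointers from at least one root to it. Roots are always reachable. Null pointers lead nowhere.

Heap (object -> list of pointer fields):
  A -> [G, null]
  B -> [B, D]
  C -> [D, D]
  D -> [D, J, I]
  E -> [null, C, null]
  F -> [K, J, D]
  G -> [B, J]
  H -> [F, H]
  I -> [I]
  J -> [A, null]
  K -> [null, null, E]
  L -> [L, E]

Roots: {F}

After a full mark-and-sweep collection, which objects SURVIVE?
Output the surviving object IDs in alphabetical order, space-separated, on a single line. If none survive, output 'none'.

Roots: F
Mark F: refs=K J D, marked=F
Mark K: refs=null null E, marked=F K
Mark J: refs=A null, marked=F J K
Mark D: refs=D J I, marked=D F J K
Mark E: refs=null C null, marked=D E F J K
Mark A: refs=G null, marked=A D E F J K
Mark I: refs=I, marked=A D E F I J K
Mark C: refs=D D, marked=A C D E F I J K
Mark G: refs=B J, marked=A C D E F G I J K
Mark B: refs=B D, marked=A B C D E F G I J K
Unmarked (collected): H L

Answer: A B C D E F G I J K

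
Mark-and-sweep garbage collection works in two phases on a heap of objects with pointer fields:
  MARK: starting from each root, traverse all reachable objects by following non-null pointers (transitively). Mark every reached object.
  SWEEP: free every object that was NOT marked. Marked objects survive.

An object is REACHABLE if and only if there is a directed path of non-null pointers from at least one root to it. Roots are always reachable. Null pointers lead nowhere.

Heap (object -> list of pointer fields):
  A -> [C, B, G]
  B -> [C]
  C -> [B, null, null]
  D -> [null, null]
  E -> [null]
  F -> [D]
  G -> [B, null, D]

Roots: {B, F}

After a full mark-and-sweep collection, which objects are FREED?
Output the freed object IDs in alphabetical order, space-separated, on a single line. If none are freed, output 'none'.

Answer: A E G

Derivation:
Roots: B F
Mark B: refs=C, marked=B
Mark F: refs=D, marked=B F
Mark C: refs=B null null, marked=B C F
Mark D: refs=null null, marked=B C D F
Unmarked (collected): A E G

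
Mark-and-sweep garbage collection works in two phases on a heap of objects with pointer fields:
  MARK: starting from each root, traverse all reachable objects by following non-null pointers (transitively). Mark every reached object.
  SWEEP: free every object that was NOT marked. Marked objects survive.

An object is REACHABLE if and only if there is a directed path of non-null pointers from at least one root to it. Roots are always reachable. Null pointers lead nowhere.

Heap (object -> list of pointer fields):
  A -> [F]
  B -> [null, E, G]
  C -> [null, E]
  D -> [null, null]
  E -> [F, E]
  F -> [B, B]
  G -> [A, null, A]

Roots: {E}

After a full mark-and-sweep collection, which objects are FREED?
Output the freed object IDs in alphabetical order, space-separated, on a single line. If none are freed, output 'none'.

Answer: C D

Derivation:
Roots: E
Mark E: refs=F E, marked=E
Mark F: refs=B B, marked=E F
Mark B: refs=null E G, marked=B E F
Mark G: refs=A null A, marked=B E F G
Mark A: refs=F, marked=A B E F G
Unmarked (collected): C D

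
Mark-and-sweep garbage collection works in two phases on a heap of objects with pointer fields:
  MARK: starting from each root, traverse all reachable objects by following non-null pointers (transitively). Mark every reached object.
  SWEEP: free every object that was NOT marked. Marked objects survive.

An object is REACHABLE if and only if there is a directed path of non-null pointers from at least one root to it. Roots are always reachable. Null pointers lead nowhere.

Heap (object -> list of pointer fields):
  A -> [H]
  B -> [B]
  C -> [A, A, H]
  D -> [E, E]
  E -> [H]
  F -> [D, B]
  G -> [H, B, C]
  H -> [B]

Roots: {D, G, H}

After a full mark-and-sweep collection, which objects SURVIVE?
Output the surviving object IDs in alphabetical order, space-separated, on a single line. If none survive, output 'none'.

Answer: A B C D E G H

Derivation:
Roots: D G H
Mark D: refs=E E, marked=D
Mark G: refs=H B C, marked=D G
Mark H: refs=B, marked=D G H
Mark E: refs=H, marked=D E G H
Mark B: refs=B, marked=B D E G H
Mark C: refs=A A H, marked=B C D E G H
Mark A: refs=H, marked=A B C D E G H
Unmarked (collected): F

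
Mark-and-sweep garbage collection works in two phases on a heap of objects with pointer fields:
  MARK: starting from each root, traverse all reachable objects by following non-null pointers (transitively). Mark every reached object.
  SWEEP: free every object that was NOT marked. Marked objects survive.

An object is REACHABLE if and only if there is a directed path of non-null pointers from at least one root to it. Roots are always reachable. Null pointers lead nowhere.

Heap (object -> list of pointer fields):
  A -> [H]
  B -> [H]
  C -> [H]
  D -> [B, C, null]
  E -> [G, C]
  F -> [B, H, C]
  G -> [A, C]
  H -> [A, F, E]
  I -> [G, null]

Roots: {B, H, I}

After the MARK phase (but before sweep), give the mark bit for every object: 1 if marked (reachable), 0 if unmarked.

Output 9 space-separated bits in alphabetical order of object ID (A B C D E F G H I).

Roots: B H I
Mark B: refs=H, marked=B
Mark H: refs=A F E, marked=B H
Mark I: refs=G null, marked=B H I
Mark A: refs=H, marked=A B H I
Mark F: refs=B H C, marked=A B F H I
Mark E: refs=G C, marked=A B E F H I
Mark G: refs=A C, marked=A B E F G H I
Mark C: refs=H, marked=A B C E F G H I
Unmarked (collected): D

Answer: 1 1 1 0 1 1 1 1 1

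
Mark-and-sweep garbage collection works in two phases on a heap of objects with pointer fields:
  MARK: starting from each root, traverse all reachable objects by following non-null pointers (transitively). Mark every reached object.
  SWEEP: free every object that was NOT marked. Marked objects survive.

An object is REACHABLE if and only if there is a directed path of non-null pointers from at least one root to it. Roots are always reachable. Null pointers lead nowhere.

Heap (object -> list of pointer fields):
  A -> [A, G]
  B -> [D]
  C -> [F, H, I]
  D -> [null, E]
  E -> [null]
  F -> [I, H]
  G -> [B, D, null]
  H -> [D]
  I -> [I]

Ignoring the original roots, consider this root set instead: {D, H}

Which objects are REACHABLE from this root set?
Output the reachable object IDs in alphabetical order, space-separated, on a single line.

Answer: D E H

Derivation:
Roots: D H
Mark D: refs=null E, marked=D
Mark H: refs=D, marked=D H
Mark E: refs=null, marked=D E H
Unmarked (collected): A B C F G I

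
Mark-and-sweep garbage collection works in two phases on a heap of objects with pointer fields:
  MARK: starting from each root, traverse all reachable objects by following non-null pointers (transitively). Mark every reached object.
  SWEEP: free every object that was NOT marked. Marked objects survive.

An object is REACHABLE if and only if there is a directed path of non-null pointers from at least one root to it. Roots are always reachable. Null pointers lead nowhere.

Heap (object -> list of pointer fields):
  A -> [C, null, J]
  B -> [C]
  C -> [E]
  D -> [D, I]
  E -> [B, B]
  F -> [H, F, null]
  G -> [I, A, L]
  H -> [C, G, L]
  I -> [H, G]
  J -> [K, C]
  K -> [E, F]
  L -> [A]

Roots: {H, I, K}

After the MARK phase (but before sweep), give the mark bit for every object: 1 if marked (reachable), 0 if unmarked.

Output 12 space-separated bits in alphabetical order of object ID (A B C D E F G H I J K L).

Answer: 1 1 1 0 1 1 1 1 1 1 1 1

Derivation:
Roots: H I K
Mark H: refs=C G L, marked=H
Mark I: refs=H G, marked=H I
Mark K: refs=E F, marked=H I K
Mark C: refs=E, marked=C H I K
Mark G: refs=I A L, marked=C G H I K
Mark L: refs=A, marked=C G H I K L
Mark E: refs=B B, marked=C E G H I K L
Mark F: refs=H F null, marked=C E F G H I K L
Mark A: refs=C null J, marked=A C E F G H I K L
Mark B: refs=C, marked=A B C E F G H I K L
Mark J: refs=K C, marked=A B C E F G H I J K L
Unmarked (collected): D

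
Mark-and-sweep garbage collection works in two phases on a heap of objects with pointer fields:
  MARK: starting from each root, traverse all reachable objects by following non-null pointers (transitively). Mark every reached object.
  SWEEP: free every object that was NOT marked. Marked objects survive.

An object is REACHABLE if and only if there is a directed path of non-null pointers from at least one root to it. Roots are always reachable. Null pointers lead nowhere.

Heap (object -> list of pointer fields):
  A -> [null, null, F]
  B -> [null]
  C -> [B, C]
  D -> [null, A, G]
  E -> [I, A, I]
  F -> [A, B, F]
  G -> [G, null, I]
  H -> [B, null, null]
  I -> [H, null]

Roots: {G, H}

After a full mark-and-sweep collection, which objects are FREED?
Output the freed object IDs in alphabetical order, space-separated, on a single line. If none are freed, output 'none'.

Answer: A C D E F

Derivation:
Roots: G H
Mark G: refs=G null I, marked=G
Mark H: refs=B null null, marked=G H
Mark I: refs=H null, marked=G H I
Mark B: refs=null, marked=B G H I
Unmarked (collected): A C D E F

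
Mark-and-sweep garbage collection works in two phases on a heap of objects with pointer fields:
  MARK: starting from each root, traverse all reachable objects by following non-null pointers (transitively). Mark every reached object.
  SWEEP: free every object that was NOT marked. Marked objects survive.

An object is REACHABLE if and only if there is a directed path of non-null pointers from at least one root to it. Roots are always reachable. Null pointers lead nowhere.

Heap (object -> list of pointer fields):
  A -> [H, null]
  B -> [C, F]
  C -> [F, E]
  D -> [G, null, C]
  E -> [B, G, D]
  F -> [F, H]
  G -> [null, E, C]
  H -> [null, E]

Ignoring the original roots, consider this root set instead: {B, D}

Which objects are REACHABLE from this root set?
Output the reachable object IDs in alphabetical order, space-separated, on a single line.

Answer: B C D E F G H

Derivation:
Roots: B D
Mark B: refs=C F, marked=B
Mark D: refs=G null C, marked=B D
Mark C: refs=F E, marked=B C D
Mark F: refs=F H, marked=B C D F
Mark G: refs=null E C, marked=B C D F G
Mark E: refs=B G D, marked=B C D E F G
Mark H: refs=null E, marked=B C D E F G H
Unmarked (collected): A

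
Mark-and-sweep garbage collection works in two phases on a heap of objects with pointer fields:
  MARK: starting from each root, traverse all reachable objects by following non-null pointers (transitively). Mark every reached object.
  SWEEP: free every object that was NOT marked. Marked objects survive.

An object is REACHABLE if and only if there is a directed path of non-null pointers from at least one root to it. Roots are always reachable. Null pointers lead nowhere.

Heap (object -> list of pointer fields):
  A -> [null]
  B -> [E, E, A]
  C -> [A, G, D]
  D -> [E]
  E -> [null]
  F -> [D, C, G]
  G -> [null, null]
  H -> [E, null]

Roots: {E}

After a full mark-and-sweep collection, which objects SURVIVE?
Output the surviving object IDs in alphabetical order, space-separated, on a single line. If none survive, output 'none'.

Answer: E

Derivation:
Roots: E
Mark E: refs=null, marked=E
Unmarked (collected): A B C D F G H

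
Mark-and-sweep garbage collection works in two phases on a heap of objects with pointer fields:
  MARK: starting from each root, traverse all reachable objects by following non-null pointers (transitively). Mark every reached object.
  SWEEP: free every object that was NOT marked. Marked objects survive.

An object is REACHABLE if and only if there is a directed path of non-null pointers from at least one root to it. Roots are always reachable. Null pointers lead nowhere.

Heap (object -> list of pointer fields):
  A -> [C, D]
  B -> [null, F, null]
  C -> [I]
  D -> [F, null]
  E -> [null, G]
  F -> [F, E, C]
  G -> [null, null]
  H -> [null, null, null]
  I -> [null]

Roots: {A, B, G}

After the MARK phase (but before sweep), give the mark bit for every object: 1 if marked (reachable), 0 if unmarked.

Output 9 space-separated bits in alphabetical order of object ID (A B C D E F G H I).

Roots: A B G
Mark A: refs=C D, marked=A
Mark B: refs=null F null, marked=A B
Mark G: refs=null null, marked=A B G
Mark C: refs=I, marked=A B C G
Mark D: refs=F null, marked=A B C D G
Mark F: refs=F E C, marked=A B C D F G
Mark I: refs=null, marked=A B C D F G I
Mark E: refs=null G, marked=A B C D E F G I
Unmarked (collected): H

Answer: 1 1 1 1 1 1 1 0 1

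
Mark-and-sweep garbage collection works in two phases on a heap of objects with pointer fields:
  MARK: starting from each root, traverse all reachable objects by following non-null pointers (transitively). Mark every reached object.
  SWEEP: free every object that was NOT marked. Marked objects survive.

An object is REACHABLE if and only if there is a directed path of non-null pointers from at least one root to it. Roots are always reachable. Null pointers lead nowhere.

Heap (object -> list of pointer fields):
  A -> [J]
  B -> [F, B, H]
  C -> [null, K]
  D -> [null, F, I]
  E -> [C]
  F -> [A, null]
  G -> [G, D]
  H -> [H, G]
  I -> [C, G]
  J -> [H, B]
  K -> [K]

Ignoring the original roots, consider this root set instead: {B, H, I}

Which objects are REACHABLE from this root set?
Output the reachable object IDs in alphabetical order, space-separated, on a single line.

Roots: B H I
Mark B: refs=F B H, marked=B
Mark H: refs=H G, marked=B H
Mark I: refs=C G, marked=B H I
Mark F: refs=A null, marked=B F H I
Mark G: refs=G D, marked=B F G H I
Mark C: refs=null K, marked=B C F G H I
Mark A: refs=J, marked=A B C F G H I
Mark D: refs=null F I, marked=A B C D F G H I
Mark K: refs=K, marked=A B C D F G H I K
Mark J: refs=H B, marked=A B C D F G H I J K
Unmarked (collected): E

Answer: A B C D F G H I J K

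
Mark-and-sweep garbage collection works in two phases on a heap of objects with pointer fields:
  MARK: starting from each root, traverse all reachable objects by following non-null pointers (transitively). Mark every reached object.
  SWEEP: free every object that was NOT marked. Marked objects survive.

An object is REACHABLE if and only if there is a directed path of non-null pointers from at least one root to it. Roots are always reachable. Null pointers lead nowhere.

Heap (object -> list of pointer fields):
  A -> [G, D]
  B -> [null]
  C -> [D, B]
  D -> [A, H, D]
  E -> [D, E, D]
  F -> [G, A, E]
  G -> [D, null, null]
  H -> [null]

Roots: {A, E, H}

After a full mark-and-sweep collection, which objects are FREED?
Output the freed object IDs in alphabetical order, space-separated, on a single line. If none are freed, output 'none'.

Answer: B C F

Derivation:
Roots: A E H
Mark A: refs=G D, marked=A
Mark E: refs=D E D, marked=A E
Mark H: refs=null, marked=A E H
Mark G: refs=D null null, marked=A E G H
Mark D: refs=A H D, marked=A D E G H
Unmarked (collected): B C F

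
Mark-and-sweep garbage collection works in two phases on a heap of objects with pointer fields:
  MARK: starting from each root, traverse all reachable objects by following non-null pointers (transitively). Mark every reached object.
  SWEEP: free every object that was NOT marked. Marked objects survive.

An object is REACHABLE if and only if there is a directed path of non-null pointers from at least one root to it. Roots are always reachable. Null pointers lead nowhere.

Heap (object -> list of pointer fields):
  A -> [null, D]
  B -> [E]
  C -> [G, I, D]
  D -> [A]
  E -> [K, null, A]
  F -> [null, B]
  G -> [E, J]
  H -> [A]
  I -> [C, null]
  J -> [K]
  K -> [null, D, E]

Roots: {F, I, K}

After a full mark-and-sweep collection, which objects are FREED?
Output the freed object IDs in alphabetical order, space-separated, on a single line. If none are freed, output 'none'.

Roots: F I K
Mark F: refs=null B, marked=F
Mark I: refs=C null, marked=F I
Mark K: refs=null D E, marked=F I K
Mark B: refs=E, marked=B F I K
Mark C: refs=G I D, marked=B C F I K
Mark D: refs=A, marked=B C D F I K
Mark E: refs=K null A, marked=B C D E F I K
Mark G: refs=E J, marked=B C D E F G I K
Mark A: refs=null D, marked=A B C D E F G I K
Mark J: refs=K, marked=A B C D E F G I J K
Unmarked (collected): H

Answer: H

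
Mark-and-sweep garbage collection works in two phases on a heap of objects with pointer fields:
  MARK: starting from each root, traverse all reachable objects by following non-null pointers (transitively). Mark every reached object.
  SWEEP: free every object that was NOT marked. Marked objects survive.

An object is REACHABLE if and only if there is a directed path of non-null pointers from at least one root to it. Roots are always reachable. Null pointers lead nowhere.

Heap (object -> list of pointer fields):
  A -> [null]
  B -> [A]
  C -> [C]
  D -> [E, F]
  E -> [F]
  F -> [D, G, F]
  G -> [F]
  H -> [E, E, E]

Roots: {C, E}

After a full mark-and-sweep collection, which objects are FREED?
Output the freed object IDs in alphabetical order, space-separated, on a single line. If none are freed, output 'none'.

Roots: C E
Mark C: refs=C, marked=C
Mark E: refs=F, marked=C E
Mark F: refs=D G F, marked=C E F
Mark D: refs=E F, marked=C D E F
Mark G: refs=F, marked=C D E F G
Unmarked (collected): A B H

Answer: A B H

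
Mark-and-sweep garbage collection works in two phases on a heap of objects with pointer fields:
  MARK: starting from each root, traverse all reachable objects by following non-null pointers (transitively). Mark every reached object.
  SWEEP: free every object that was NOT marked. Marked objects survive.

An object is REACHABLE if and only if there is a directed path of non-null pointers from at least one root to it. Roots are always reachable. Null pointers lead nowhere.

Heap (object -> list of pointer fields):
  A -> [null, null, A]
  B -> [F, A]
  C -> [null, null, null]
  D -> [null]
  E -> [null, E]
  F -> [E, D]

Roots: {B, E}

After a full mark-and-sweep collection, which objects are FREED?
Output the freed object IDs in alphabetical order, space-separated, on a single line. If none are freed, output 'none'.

Answer: C

Derivation:
Roots: B E
Mark B: refs=F A, marked=B
Mark E: refs=null E, marked=B E
Mark F: refs=E D, marked=B E F
Mark A: refs=null null A, marked=A B E F
Mark D: refs=null, marked=A B D E F
Unmarked (collected): C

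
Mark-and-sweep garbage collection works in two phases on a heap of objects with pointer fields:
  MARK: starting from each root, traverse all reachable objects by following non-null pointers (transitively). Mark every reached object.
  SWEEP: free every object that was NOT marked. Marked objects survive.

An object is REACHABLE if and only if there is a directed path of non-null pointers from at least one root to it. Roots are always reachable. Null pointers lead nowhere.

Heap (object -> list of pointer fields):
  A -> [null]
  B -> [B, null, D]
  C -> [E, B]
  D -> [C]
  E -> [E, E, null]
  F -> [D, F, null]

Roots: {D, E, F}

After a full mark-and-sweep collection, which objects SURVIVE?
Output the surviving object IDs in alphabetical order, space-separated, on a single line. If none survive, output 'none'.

Roots: D E F
Mark D: refs=C, marked=D
Mark E: refs=E E null, marked=D E
Mark F: refs=D F null, marked=D E F
Mark C: refs=E B, marked=C D E F
Mark B: refs=B null D, marked=B C D E F
Unmarked (collected): A

Answer: B C D E F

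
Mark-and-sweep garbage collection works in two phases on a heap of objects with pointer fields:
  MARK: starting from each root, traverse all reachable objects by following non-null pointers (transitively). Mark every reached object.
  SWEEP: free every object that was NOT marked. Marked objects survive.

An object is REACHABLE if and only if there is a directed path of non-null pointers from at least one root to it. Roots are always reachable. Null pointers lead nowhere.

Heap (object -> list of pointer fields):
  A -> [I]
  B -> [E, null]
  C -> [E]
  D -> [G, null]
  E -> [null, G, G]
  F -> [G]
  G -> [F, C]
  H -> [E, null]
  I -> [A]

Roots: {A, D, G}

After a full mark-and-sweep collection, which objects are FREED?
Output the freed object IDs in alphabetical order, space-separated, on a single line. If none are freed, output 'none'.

Roots: A D G
Mark A: refs=I, marked=A
Mark D: refs=G null, marked=A D
Mark G: refs=F C, marked=A D G
Mark I: refs=A, marked=A D G I
Mark F: refs=G, marked=A D F G I
Mark C: refs=E, marked=A C D F G I
Mark E: refs=null G G, marked=A C D E F G I
Unmarked (collected): B H

Answer: B H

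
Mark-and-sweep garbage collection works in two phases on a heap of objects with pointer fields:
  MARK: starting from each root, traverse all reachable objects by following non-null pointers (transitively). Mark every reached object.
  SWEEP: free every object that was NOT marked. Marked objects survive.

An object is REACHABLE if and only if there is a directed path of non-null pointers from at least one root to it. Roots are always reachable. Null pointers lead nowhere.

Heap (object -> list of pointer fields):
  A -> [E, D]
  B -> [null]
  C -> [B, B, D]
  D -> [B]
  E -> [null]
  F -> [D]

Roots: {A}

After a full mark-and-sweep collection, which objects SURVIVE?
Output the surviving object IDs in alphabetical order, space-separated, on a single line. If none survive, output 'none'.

Roots: A
Mark A: refs=E D, marked=A
Mark E: refs=null, marked=A E
Mark D: refs=B, marked=A D E
Mark B: refs=null, marked=A B D E
Unmarked (collected): C F

Answer: A B D E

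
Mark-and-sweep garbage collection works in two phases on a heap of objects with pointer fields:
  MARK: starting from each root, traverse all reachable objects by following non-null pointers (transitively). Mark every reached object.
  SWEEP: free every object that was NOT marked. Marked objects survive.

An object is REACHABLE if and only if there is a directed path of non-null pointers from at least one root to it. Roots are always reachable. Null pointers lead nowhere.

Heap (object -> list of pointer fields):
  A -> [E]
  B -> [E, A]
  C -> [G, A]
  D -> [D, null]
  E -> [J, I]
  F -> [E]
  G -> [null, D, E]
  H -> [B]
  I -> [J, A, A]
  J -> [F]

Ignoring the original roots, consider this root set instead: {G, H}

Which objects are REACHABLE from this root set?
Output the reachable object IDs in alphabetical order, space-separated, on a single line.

Roots: G H
Mark G: refs=null D E, marked=G
Mark H: refs=B, marked=G H
Mark D: refs=D null, marked=D G H
Mark E: refs=J I, marked=D E G H
Mark B: refs=E A, marked=B D E G H
Mark J: refs=F, marked=B D E G H J
Mark I: refs=J A A, marked=B D E G H I J
Mark A: refs=E, marked=A B D E G H I J
Mark F: refs=E, marked=A B D E F G H I J
Unmarked (collected): C

Answer: A B D E F G H I J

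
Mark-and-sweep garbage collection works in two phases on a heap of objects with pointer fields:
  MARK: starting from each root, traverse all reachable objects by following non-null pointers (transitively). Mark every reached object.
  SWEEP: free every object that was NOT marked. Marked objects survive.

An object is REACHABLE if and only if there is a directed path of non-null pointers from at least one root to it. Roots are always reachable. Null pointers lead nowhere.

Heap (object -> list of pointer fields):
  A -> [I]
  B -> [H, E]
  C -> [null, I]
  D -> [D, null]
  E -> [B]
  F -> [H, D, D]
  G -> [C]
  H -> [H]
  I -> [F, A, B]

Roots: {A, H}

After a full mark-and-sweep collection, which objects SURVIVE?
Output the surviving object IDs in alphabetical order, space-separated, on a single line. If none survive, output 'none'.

Answer: A B D E F H I

Derivation:
Roots: A H
Mark A: refs=I, marked=A
Mark H: refs=H, marked=A H
Mark I: refs=F A B, marked=A H I
Mark F: refs=H D D, marked=A F H I
Mark B: refs=H E, marked=A B F H I
Mark D: refs=D null, marked=A B D F H I
Mark E: refs=B, marked=A B D E F H I
Unmarked (collected): C G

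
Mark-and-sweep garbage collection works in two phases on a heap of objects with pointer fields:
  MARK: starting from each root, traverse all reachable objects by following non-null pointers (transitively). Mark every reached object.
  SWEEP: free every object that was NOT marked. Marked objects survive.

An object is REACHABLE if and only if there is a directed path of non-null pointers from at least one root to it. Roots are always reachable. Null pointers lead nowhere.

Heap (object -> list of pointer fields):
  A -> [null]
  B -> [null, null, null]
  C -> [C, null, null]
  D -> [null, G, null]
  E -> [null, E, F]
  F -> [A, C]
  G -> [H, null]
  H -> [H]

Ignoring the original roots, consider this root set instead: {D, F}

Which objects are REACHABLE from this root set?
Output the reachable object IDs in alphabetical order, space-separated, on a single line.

Answer: A C D F G H

Derivation:
Roots: D F
Mark D: refs=null G null, marked=D
Mark F: refs=A C, marked=D F
Mark G: refs=H null, marked=D F G
Mark A: refs=null, marked=A D F G
Mark C: refs=C null null, marked=A C D F G
Mark H: refs=H, marked=A C D F G H
Unmarked (collected): B E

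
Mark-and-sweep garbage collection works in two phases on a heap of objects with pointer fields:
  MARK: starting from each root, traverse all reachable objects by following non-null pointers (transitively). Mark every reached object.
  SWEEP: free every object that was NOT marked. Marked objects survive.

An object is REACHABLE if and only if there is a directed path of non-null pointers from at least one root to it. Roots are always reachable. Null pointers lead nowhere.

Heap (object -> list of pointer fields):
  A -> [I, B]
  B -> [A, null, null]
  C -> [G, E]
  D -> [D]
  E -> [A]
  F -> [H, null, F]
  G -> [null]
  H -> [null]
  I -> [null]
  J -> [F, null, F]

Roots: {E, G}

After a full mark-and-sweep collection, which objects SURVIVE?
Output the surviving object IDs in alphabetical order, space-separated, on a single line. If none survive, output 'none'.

Roots: E G
Mark E: refs=A, marked=E
Mark G: refs=null, marked=E G
Mark A: refs=I B, marked=A E G
Mark I: refs=null, marked=A E G I
Mark B: refs=A null null, marked=A B E G I
Unmarked (collected): C D F H J

Answer: A B E G I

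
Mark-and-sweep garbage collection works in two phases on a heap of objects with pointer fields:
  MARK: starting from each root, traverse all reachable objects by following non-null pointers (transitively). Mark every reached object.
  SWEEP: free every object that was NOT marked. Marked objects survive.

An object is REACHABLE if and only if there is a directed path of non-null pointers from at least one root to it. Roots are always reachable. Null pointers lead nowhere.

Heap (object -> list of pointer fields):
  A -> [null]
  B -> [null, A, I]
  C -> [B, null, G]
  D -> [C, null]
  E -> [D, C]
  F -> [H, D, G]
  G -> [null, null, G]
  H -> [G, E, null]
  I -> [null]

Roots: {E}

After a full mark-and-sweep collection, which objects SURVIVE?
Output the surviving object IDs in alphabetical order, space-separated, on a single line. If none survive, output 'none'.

Roots: E
Mark E: refs=D C, marked=E
Mark D: refs=C null, marked=D E
Mark C: refs=B null G, marked=C D E
Mark B: refs=null A I, marked=B C D E
Mark G: refs=null null G, marked=B C D E G
Mark A: refs=null, marked=A B C D E G
Mark I: refs=null, marked=A B C D E G I
Unmarked (collected): F H

Answer: A B C D E G I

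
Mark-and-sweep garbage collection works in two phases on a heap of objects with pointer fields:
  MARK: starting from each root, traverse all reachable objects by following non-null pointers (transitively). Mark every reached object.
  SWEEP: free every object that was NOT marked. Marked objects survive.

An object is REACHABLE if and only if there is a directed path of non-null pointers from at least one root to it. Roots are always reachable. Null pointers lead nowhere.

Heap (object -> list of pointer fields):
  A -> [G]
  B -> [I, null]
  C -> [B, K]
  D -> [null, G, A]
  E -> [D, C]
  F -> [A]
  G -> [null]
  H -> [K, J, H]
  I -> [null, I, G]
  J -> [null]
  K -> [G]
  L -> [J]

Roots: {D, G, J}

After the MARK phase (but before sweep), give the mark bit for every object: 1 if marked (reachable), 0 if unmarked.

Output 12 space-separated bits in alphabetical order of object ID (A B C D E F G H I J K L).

Answer: 1 0 0 1 0 0 1 0 0 1 0 0

Derivation:
Roots: D G J
Mark D: refs=null G A, marked=D
Mark G: refs=null, marked=D G
Mark J: refs=null, marked=D G J
Mark A: refs=G, marked=A D G J
Unmarked (collected): B C E F H I K L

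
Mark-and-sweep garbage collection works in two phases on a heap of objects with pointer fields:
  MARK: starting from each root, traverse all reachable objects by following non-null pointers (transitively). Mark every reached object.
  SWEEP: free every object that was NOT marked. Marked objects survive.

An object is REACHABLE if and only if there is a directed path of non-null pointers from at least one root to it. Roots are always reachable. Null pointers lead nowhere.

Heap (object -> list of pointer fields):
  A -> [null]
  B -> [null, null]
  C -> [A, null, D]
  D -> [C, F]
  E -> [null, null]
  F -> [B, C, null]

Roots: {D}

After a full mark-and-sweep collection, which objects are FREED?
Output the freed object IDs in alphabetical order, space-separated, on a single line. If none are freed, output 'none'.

Roots: D
Mark D: refs=C F, marked=D
Mark C: refs=A null D, marked=C D
Mark F: refs=B C null, marked=C D F
Mark A: refs=null, marked=A C D F
Mark B: refs=null null, marked=A B C D F
Unmarked (collected): E

Answer: E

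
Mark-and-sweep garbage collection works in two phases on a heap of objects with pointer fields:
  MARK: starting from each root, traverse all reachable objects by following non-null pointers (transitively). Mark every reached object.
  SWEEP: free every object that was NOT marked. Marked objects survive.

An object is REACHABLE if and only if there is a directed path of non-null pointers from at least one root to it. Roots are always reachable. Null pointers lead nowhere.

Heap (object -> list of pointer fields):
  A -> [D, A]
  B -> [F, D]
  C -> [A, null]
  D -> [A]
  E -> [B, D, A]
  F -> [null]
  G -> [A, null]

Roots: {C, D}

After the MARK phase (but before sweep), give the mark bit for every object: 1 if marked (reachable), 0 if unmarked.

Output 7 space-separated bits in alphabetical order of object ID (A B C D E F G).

Answer: 1 0 1 1 0 0 0

Derivation:
Roots: C D
Mark C: refs=A null, marked=C
Mark D: refs=A, marked=C D
Mark A: refs=D A, marked=A C D
Unmarked (collected): B E F G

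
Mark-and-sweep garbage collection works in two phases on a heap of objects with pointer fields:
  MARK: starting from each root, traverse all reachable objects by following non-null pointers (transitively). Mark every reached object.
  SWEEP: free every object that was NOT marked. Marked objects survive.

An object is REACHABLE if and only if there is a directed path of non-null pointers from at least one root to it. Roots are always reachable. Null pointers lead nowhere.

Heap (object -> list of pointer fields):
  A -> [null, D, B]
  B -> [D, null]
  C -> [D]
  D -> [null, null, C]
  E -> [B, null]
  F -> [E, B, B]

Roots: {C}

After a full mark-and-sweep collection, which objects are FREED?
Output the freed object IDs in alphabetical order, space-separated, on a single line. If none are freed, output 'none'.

Answer: A B E F

Derivation:
Roots: C
Mark C: refs=D, marked=C
Mark D: refs=null null C, marked=C D
Unmarked (collected): A B E F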